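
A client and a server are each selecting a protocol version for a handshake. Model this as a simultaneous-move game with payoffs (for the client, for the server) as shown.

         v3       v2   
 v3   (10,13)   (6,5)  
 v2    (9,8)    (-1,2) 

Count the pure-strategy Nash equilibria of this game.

1

Both v3: the client gets 10 (best alternative 9); the server gets 13 (best alternative 5). Neither deviates — NE.
Both v2 is not a NE: the client would switch to v3 (6 > -1).
No other cell survives both best-response checks, so there is 1 pure NE.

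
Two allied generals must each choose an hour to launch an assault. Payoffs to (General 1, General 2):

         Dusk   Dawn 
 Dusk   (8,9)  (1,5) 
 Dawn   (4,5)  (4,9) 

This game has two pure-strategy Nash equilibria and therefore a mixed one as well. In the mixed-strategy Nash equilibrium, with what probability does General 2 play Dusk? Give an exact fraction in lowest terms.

General 2's mix q on Dusk must make General 1 indifferent between Dusk and Dawn.
General 1's payoff from Dusk: 8q + 1(1−q). From Dawn: 4q + 4(1−q).
Set equal: 4q = 3(1−q) → q = 3/7.

3/7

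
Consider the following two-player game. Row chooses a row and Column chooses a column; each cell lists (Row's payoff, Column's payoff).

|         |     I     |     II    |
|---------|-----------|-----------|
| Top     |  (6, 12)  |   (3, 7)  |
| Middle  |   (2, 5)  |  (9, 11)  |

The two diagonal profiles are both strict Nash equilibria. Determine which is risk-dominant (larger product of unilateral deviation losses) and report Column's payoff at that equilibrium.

11

At (Top, I): Row loses 6 − 2 = 4 by deviating; Column loses 12 − 7 = 5. Product = 4·5 = 20.
At (Middle, II): Row loses 9 − 3 = 6 by deviating; Column loses 11 − 5 = 6. Product = 6·6 = 36.
36 > 20, so (Middle, II) is risk-dominant. Column's payoff there is 11.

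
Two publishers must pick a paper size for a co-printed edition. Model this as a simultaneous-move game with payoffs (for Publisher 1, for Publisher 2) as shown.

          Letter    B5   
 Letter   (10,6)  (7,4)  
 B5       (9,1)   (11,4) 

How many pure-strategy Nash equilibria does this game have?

Both Letter: Publisher 1 gets 10 (best alternative 9); Publisher 2 gets 6 (best alternative 4). Neither deviates — NE.
Both B5: Publisher 1 gets 11 (best alternative 7); Publisher 2 gets 4 (best alternative 1). Neither deviates — NE.
(B5, Letter) is not a NE: Publisher 1 would switch to Letter (10 > 9).
No other cell survives both best-response checks, so there are 2 pure NE.

2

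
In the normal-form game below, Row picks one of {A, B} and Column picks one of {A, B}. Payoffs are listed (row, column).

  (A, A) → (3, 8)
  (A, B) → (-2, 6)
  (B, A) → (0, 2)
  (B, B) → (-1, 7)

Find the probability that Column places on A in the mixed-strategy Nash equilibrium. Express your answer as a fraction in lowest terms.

Column's mix q on A must make Row indifferent between A and B.
Row's payoff from A: 3q + (-2)(1−q). From B: 0q + (-1)(1−q).
Set equal: 3q = 1(1−q) → q = 1/4.

1/4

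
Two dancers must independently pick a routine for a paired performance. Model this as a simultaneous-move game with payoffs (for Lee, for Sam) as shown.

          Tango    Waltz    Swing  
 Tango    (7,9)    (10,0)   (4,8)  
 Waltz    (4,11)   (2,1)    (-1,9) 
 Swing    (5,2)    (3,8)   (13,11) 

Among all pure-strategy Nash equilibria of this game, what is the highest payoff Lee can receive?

13

Both Tango is a pure NE (Lee: 7 ≥ 5; Sam: 9 ≥ 8). Lee gets 7.
Both Swing is a pure NE (Lee: 13 ≥ 4; Sam: 11 ≥ 8). Lee gets 13.
Every other cell has a profitable deviation for at least one player. Highest of {7, 13} is 13.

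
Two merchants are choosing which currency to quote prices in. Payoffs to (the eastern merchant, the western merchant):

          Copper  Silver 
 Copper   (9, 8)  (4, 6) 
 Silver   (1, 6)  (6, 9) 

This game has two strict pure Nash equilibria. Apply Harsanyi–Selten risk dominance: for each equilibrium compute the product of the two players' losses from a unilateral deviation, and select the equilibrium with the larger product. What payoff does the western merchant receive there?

8

At both Copper: the eastern merchant loses 9 − 1 = 8 by deviating; the western merchant loses 8 − 6 = 2. Product = 8·2 = 16.
At both Silver: the eastern merchant loses 6 − 4 = 2 by deviating; the western merchant loses 9 − 6 = 3. Product = 2·3 = 6.
16 > 6, so both Copper is risk-dominant. The western merchant's payoff there is 8.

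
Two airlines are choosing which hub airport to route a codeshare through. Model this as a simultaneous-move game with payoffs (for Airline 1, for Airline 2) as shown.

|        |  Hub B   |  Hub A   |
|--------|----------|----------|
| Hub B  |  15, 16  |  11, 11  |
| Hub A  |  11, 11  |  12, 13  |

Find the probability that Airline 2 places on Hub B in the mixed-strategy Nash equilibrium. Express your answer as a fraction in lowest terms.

1/5

Airline 2's mix q on Hub B must make Airline 1 indifferent between Hub B and Hub A.
Airline 1's payoff from Hub B: 15q + 11(1−q). From Hub A: 11q + 12(1−q).
Set equal: 4q = 1(1−q) → q = 1/5.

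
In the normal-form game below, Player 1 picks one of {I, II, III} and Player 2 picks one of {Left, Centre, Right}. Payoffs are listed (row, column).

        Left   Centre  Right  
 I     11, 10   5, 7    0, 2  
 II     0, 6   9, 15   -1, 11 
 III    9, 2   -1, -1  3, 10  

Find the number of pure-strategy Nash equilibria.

(I, Left): Player 1 gets 11 (best alternative 9); Player 2 gets 10 (best alternative 7). Neither deviates — NE.
(II, Centre): Player 1 gets 9 (best alternative 5); Player 2 gets 15 (best alternative 11). Neither deviates — NE.
(III, Right): Player 1 gets 3 (best alternative 0); Player 2 gets 10 (best alternative 2). Neither deviates — NE.
(I, Centre) is not a NE: Player 1 would switch to II (9 > 5).
No other cell survives both best-response checks, so there are 3 pure NE.

3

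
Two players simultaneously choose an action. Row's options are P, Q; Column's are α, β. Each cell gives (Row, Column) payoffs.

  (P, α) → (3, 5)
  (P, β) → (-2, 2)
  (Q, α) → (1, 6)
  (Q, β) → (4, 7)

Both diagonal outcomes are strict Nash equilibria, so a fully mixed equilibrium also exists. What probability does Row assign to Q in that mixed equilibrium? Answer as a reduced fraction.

Row's mix p on P must make Column indifferent between α and β.
Column's payoff from α: 5p + 6(1−p). From β: 2p + 7(1−p).
Set equal: 3p = 1(1−p) → p = 1/4.
Probability on Q is 1 − 1/4 = 3/4.

3/4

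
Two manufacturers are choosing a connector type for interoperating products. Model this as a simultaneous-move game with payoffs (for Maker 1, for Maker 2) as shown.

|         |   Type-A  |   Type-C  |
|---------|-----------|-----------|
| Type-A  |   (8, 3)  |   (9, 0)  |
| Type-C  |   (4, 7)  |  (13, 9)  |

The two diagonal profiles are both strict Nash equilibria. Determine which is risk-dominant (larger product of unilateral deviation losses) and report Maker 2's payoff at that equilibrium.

At both Type-A: Maker 1 loses 8 − 4 = 4 by deviating; Maker 2 loses 3 − 0 = 3. Product = 4·3 = 12.
At both Type-C: Maker 1 loses 13 − 9 = 4 by deviating; Maker 2 loses 9 − 7 = 2. Product = 4·2 = 8.
12 > 8, so both Type-A is risk-dominant. Maker 2's payoff there is 3.

3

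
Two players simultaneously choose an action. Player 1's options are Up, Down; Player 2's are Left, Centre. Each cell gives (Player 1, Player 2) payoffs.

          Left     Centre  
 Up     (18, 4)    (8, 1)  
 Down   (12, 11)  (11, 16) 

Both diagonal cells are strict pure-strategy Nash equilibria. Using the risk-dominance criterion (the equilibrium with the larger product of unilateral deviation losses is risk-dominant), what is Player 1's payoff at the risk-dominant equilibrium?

18

At (Up, Left): Player 1 loses 18 − 12 = 6 by deviating; Player 2 loses 4 − 1 = 3. Product = 6·3 = 18.
At (Down, Centre): Player 1 loses 11 − 8 = 3 by deviating; Player 2 loses 16 − 11 = 5. Product = 3·5 = 15.
18 > 15, so (Up, Left) is risk-dominant. Player 1's payoff there is 18.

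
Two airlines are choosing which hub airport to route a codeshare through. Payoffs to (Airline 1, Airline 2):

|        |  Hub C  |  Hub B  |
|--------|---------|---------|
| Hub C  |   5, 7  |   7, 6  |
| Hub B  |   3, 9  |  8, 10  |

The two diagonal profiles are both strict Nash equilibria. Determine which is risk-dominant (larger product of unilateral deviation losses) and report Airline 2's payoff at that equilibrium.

7

At both Hub C: Airline 1 loses 5 − 3 = 2 by deviating; Airline 2 loses 7 − 6 = 1. Product = 2·1 = 2.
At both Hub B: Airline 1 loses 8 − 7 = 1 by deviating; Airline 2 loses 10 − 9 = 1. Product = 1·1 = 1.
2 > 1, so both Hub C is risk-dominant. Airline 2's payoff there is 7.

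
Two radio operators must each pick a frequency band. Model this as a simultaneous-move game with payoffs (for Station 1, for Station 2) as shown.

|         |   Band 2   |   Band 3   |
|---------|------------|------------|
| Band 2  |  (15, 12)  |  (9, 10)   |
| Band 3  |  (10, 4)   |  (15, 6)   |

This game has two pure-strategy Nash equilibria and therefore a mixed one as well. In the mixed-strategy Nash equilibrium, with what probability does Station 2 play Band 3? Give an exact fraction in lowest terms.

5/11

Station 2's mix q on Band 2 must make Station 1 indifferent between Band 2 and Band 3.
Station 1's payoff from Band 2: 15q + 9(1−q). From Band 3: 10q + 15(1−q).
Set equal: 5q = 6(1−q) → q = 6/11.
Probability on Band 3 is 1 − 6/11 = 5/11.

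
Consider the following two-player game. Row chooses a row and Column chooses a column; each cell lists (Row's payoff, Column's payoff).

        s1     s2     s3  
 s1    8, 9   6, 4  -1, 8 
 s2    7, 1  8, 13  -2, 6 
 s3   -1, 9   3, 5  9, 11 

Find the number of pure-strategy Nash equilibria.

3

Both s1: Row gets 8 (best alternative 7); Column gets 9 (best alternative 8). Neither deviates — NE.
Both s2: Row gets 8 (best alternative 6); Column gets 13 (best alternative 6). Neither deviates — NE.
Both s3: Row gets 9 (best alternative -1); Column gets 11 (best alternative 9). Neither deviates — NE.
(s3, s2) is not a NE: Row would switch to s2 (8 > 3).
No other cell survives both best-response checks, so there are 3 pure NE.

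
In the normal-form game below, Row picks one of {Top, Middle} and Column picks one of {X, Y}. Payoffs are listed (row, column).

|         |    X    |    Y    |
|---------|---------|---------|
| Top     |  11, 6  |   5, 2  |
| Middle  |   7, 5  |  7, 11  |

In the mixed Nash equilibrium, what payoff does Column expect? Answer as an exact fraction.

Row mixes with probability p on Top, chosen so Column is indifferent: 6p + 5(1−p) = 2p + 11(1−p) gives p = 3/5.
Column's expected payoff is 6·3/5 + 5·2/5 = 28/5.

28/5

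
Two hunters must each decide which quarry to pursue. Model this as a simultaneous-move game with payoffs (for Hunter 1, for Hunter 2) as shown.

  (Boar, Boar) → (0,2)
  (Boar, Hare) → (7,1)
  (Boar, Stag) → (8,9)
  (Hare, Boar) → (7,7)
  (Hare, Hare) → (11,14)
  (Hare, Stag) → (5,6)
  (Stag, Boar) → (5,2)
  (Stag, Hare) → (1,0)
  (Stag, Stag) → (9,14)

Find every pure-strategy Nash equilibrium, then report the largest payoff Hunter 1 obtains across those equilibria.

11

Both Hare is a pure NE (Hunter 1: 11 ≥ 7; Hunter 2: 14 ≥ 7). Hunter 1 gets 11.
Both Stag is a pure NE (Hunter 1: 9 ≥ 8; Hunter 2: 14 ≥ 2). Hunter 1 gets 9.
Every other cell has a profitable deviation for at least one player. Highest of {11, 9} is 11.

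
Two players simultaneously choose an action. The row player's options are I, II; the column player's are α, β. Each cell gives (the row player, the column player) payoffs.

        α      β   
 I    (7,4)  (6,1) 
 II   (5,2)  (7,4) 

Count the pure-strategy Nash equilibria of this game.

2

(I, α): the row player gets 7 (best alternative 5); the column player gets 4 (best alternative 1). Neither deviates — NE.
(II, β): the row player gets 7 (best alternative 6); the column player gets 4 (best alternative 2). Neither deviates — NE.
(II, α) is not a NE: the row player would switch to I (7 > 5).
No other cell survives both best-response checks, so there are 2 pure NE.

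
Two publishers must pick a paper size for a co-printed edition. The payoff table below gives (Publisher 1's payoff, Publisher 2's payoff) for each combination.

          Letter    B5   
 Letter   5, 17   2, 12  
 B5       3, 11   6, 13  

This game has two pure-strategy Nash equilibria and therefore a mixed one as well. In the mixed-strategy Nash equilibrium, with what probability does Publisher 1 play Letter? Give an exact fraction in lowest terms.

Publisher 1's mix p on Letter must make Publisher 2 indifferent between Letter and B5.
Publisher 2's payoff from Letter: 17p + 11(1−p). From B5: 12p + 13(1−p).
Set equal: 5p = 2(1−p) → p = 2/7.

2/7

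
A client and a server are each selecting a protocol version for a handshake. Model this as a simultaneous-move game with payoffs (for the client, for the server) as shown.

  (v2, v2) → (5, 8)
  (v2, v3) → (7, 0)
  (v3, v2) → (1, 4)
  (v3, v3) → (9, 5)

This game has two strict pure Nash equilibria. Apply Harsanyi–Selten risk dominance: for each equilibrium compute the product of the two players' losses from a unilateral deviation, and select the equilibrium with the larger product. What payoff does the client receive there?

At both v2: the client loses 5 − 1 = 4 by deviating; the server loses 8 − 0 = 8. Product = 4·8 = 32.
At both v3: the client loses 9 − 7 = 2 by deviating; the server loses 5 − 4 = 1. Product = 2·1 = 2.
32 > 2, so both v2 is risk-dominant. The client's payoff there is 5.

5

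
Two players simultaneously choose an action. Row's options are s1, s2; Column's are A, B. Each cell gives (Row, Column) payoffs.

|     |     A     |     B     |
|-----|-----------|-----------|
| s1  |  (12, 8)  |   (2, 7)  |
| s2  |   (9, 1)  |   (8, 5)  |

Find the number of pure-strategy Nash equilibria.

(s1, A): Row gets 12 (best alternative 9); Column gets 8 (best alternative 7). Neither deviates — NE.
(s2, B): Row gets 8 (best alternative 2); Column gets 5 (best alternative 1). Neither deviates — NE.
(s2, A) is not a NE: Row would switch to s1 (12 > 9).
No other cell survives both best-response checks, so there are 2 pure NE.

2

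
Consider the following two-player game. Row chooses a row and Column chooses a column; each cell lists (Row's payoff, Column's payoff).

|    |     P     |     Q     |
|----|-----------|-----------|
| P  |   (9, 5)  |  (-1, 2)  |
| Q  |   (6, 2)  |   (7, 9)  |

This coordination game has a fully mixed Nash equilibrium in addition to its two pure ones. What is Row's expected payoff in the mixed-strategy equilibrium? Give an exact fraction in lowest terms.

69/11

Column mixes with probability q on P, chosen so Row is indifferent: 9q + (-1)(1−q) = 6q + 7(1−q) gives q = 8/11.
Row's expected payoff (from either row, since indifferent) is 9·8/11 + (-1)·3/11 = 69/11.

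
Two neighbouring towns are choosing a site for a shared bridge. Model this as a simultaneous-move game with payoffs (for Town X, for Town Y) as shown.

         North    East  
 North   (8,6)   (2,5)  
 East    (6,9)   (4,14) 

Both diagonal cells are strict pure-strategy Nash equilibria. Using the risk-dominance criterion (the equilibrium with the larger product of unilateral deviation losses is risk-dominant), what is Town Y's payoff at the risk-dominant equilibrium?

14

At both North: Town X loses 8 − 6 = 2 by deviating; Town Y loses 6 − 5 = 1. Product = 2·1 = 2.
At both East: Town X loses 4 − 2 = 2 by deviating; Town Y loses 14 − 9 = 5. Product = 2·5 = 10.
10 > 2, so both East is risk-dominant. Town Y's payoff there is 14.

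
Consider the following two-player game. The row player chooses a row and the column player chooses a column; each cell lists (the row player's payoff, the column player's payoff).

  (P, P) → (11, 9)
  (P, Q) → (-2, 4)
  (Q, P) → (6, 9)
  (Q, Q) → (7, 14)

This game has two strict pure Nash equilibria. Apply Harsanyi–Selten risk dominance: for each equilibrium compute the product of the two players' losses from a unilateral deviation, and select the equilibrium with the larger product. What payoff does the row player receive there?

At both P: the row player loses 11 − 6 = 5 by deviating; the column player loses 9 − 4 = 5. Product = 5·5 = 25.
At both Q: the row player loses 7 − (-2) = 9 by deviating; the column player loses 14 − 9 = 5. Product = 9·5 = 45.
45 > 25, so both Q is risk-dominant. The row player's payoff there is 7.

7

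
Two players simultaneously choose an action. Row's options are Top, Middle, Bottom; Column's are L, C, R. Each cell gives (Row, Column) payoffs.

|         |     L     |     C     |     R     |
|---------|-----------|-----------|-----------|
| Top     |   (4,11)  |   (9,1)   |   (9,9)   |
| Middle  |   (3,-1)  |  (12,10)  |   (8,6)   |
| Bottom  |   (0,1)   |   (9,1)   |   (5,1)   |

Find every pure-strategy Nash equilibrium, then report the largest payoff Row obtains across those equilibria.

12

(Top, L) is a pure NE (Row: 4 ≥ 3; Column: 11 ≥ 9). Row gets 4.
(Middle, C) is a pure NE (Row: 12 ≥ 9; Column: 10 ≥ 6). Row gets 12.
Every other cell has a profitable deviation for at least one player. Highest of {4, 12} is 12.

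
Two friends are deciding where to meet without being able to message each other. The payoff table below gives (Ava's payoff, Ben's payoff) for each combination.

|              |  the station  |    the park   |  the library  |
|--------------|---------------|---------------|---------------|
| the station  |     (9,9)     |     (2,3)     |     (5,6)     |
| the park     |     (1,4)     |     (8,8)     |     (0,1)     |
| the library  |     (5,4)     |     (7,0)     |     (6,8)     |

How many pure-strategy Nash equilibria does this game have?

Both the station: Ava gets 9 (best alternative 5); Ben gets 9 (best alternative 6). Neither deviates — NE.
Both the park: Ava gets 8 (best alternative 7); Ben gets 8 (best alternative 4). Neither deviates — NE.
Both the library: Ava gets 6 (best alternative 5); Ben gets 8 (best alternative 4). Neither deviates — NE.
(the station, the park) is not a NE: Ava would switch to the park (8 > 2).
No other cell survives both best-response checks, so there are 3 pure NE.

3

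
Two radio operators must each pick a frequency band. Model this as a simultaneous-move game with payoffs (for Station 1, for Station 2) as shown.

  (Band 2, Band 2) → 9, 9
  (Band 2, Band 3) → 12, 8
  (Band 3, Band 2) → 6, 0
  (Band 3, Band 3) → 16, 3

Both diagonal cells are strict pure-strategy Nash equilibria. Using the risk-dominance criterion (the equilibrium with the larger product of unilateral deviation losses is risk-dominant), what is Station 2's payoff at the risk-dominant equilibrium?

3

At both Band 2: Station 1 loses 9 − 6 = 3 by deviating; Station 2 loses 9 − 8 = 1. Product = 3·1 = 3.
At both Band 3: Station 1 loses 16 − 12 = 4 by deviating; Station 2 loses 3 − 0 = 3. Product = 4·3 = 12.
12 > 3, so both Band 3 is risk-dominant. Station 2's payoff there is 3.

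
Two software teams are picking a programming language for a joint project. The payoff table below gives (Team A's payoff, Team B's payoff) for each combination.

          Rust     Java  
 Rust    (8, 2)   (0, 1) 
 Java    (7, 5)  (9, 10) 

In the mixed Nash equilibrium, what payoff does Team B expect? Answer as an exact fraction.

Team A mixes with probability p on Rust, chosen so Team B is indifferent: 2p + 5(1−p) = 1p + 10(1−p) gives p = 5/6.
Team B's expected payoff is 2·5/6 + 5·1/6 = 5/2.

5/2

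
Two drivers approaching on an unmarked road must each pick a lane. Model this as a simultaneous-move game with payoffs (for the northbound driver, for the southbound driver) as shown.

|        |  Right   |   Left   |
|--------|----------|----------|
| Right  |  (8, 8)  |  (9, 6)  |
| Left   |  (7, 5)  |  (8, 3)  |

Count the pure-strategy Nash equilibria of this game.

Both Right: the northbound driver gets 8 (best alternative 7); the southbound driver gets 8 (best alternative 6). Neither deviates — NE.
Both Left is not a NE: the northbound driver would switch to Right (9 > 8).
No other cell survives both best-response checks, so there is 1 pure NE.

1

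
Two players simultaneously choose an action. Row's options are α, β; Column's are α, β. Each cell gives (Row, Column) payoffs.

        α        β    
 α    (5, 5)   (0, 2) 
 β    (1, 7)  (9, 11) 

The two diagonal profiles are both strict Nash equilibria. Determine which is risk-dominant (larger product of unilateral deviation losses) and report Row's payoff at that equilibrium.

At both α: Row loses 5 − 1 = 4 by deviating; Column loses 5 − 2 = 3. Product = 4·3 = 12.
At both β: Row loses 9 − 0 = 9 by deviating; Column loses 11 − 7 = 4. Product = 9·4 = 36.
36 > 12, so both β is risk-dominant. Row's payoff there is 9.

9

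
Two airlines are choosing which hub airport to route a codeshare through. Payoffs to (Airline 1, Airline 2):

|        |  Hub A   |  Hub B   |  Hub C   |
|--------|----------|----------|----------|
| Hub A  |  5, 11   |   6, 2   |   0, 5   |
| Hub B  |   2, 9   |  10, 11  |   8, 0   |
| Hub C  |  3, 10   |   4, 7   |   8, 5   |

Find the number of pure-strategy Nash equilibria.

2

Both Hub A: Airline 1 gets 5 (best alternative 3); Airline 2 gets 11 (best alternative 5). Neither deviates — NE.
Both Hub B: Airline 1 gets 10 (best alternative 6); Airline 2 gets 11 (best alternative 9). Neither deviates — NE.
Both Hub C is not a NE: Airline 2 would switch to Hub A (10 > 5).
No other cell survives both best-response checks, so there are 2 pure NE.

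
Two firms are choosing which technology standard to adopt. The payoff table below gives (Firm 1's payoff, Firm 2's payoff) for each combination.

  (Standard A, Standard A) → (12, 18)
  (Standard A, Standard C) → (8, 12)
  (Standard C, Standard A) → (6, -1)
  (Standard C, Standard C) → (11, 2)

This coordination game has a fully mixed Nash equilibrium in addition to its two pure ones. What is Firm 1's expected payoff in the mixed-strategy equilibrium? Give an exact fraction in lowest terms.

Firm 2 mixes with probability q on Standard A, chosen so Firm 1 is indifferent: 12q + 8(1−q) = 6q + 11(1−q) gives q = 1/3.
Firm 1's expected payoff (from either row, since indifferent) is 12·1/3 + 8·2/3 = 28/3.

28/3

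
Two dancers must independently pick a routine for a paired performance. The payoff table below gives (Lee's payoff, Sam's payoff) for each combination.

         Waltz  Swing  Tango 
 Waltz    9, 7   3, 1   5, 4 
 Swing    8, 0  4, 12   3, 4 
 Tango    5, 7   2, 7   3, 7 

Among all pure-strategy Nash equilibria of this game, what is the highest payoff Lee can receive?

Both Waltz is a pure NE (Lee: 9 ≥ 8; Sam: 7 ≥ 4). Lee gets 9.
Both Swing is a pure NE (Lee: 4 ≥ 3; Sam: 12 ≥ 4). Lee gets 4.
Every other cell has a profitable deviation for at least one player. Highest of {9, 4} is 9.

9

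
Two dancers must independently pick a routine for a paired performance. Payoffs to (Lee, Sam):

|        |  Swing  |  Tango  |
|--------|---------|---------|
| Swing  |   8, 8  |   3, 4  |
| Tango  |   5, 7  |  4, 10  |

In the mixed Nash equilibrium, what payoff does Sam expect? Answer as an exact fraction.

52/7

Lee mixes with probability p on Swing, chosen so Sam is indifferent: 8p + 7(1−p) = 4p + 10(1−p) gives p = 3/7.
Sam's expected payoff is 8·3/7 + 7·4/7 = 52/7.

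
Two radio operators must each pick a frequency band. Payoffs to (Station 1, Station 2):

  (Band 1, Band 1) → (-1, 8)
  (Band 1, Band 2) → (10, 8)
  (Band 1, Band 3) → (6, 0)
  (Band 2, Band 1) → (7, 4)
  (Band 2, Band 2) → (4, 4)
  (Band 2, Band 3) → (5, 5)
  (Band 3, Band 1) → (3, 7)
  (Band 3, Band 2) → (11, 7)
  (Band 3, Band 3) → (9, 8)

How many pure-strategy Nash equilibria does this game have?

Both Band 3: Station 1 gets 9 (best alternative 6); Station 2 gets 8 (best alternative 7). Neither deviates — NE.
Both Band 1 is not a NE: Station 1 would switch to Band 2 (7 > -1).
No other cell survives both best-response checks, so there is 1 pure NE.

1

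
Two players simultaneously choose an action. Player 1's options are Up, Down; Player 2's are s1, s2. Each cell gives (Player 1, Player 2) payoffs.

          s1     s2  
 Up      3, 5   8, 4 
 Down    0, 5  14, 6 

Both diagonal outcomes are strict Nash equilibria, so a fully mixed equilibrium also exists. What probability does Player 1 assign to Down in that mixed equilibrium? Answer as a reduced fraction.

Player 1's mix p on Up must make Player 2 indifferent between s1 and s2.
Player 2's payoff from s1: 5p + 5(1−p). From s2: 4p + 6(1−p).
Set equal: 1p = 1(1−p) → p = 1/2.
Probability on Down is 1 − 1/2 = 1/2.

1/2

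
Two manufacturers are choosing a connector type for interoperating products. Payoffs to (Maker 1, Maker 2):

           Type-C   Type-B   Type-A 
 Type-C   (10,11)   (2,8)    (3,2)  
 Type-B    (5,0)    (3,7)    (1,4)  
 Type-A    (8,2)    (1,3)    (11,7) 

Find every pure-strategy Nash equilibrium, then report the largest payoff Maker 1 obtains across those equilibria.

Both Type-C is a pure NE (Maker 1: 10 ≥ 8; Maker 2: 11 ≥ 8). Maker 1 gets 10.
Both Type-B is a pure NE (Maker 1: 3 ≥ 2; Maker 2: 7 ≥ 4). Maker 1 gets 3.
Both Type-A is a pure NE (Maker 1: 11 ≥ 3; Maker 2: 7 ≥ 3). Maker 1 gets 11.
Every other cell has a profitable deviation for at least one player. Highest of {10, 3, 11} is 11.

11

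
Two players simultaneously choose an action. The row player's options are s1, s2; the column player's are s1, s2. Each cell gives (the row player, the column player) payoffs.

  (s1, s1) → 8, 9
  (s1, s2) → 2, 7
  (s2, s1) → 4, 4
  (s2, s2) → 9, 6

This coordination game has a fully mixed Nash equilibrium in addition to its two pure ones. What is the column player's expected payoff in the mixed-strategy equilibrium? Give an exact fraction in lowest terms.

13/2

The row player mixes with probability p on s1, chosen so the column player is indifferent: 9p + 4(1−p) = 7p + 6(1−p) gives p = 1/2.
The column player's expected payoff is 9·1/2 + 4·1/2 = 13/2.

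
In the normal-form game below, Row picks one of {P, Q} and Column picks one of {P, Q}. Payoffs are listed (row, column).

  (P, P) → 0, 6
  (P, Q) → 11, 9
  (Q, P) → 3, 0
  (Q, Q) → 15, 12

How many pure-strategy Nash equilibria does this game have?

1

Both Q: Row gets 15 (best alternative 11); Column gets 12 (best alternative 0). Neither deviates — NE.
Both P is not a NE: Row would switch to Q (3 > 0).
No other cell survives both best-response checks, so there is 1 pure NE.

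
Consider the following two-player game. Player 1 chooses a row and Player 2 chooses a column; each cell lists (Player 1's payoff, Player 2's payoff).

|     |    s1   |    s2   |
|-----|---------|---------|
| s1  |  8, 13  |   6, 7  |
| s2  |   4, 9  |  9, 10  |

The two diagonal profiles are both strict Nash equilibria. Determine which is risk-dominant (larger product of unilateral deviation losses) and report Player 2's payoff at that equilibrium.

At both s1: Player 1 loses 8 − 4 = 4 by deviating; Player 2 loses 13 − 7 = 6. Product = 4·6 = 24.
At both s2: Player 1 loses 9 − 6 = 3 by deviating; Player 2 loses 10 − 9 = 1. Product = 3·1 = 3.
24 > 3, so both s1 is risk-dominant. Player 2's payoff there is 13.

13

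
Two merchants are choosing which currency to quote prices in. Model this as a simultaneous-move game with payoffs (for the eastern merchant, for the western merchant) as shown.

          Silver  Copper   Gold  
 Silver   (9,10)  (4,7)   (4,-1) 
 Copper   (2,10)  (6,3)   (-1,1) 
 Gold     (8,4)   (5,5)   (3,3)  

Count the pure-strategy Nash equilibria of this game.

1

Both Silver: the eastern merchant gets 9 (best alternative 8); the western merchant gets 10 (best alternative 7). Neither deviates — NE.
Both Copper is not a NE: the western merchant would switch to Silver (10 > 3).
No other cell survives both best-response checks, so there is 1 pure NE.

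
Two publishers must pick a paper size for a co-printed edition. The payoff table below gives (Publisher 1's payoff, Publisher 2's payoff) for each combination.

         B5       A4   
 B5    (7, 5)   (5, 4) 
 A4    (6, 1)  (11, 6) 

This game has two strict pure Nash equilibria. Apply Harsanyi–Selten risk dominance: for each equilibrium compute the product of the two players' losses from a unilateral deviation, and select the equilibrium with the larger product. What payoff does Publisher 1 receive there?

At both B5: Publisher 1 loses 7 − 6 = 1 by deviating; Publisher 2 loses 5 − 4 = 1. Product = 1·1 = 1.
At both A4: Publisher 1 loses 11 − 5 = 6 by deviating; Publisher 2 loses 6 − 1 = 5. Product = 6·5 = 30.
30 > 1, so both A4 is risk-dominant. Publisher 1's payoff there is 11.

11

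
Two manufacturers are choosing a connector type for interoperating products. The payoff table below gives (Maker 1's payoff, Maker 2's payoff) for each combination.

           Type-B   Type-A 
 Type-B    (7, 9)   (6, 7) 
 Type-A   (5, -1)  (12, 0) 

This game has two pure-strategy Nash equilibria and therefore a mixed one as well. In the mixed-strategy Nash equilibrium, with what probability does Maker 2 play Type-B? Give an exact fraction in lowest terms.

Maker 2's mix q on Type-B must make Maker 1 indifferent between Type-B and Type-A.
Maker 1's payoff from Type-B: 7q + 6(1−q). From Type-A: 5q + 12(1−q).
Set equal: 2q = 6(1−q) → q = 6/8 = 3/4.

3/4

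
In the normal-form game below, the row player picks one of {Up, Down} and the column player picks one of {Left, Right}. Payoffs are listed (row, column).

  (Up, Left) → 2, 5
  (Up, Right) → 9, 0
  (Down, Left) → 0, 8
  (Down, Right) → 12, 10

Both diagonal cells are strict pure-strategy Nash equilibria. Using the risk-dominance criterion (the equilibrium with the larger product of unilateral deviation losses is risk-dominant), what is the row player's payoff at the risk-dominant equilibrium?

2

At (Up, Left): the row player loses 2 − 0 = 2 by deviating; the column player loses 5 − 0 = 5. Product = 2·5 = 10.
At (Down, Right): the row player loses 12 − 9 = 3 by deviating; the column player loses 10 − 8 = 2. Product = 3·2 = 6.
10 > 6, so (Up, Left) is risk-dominant. The row player's payoff there is 2.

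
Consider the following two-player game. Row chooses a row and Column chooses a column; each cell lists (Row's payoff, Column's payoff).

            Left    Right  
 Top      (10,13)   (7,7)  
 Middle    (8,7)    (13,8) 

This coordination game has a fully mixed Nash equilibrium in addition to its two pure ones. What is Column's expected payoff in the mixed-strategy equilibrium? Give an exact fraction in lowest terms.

Row mixes with probability p on Top, chosen so Column is indifferent: 13p + 7(1−p) = 7p + 8(1−p) gives p = 1/7.
Column's expected payoff is 13·1/7 + 7·6/7 = 55/7.

55/7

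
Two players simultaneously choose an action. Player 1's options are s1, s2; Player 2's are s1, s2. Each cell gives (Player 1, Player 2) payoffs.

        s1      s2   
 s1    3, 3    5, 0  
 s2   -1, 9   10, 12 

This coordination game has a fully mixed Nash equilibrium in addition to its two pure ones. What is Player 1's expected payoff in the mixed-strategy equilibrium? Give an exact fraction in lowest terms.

35/9

Player 2 mixes with probability q on s1, chosen so Player 1 is indifferent: 3q + 5(1−q) = (-1)q + 10(1−q) gives q = 5/9.
Player 1's expected payoff (from either row, since indifferent) is 3·5/9 + 5·4/9 = 35/9.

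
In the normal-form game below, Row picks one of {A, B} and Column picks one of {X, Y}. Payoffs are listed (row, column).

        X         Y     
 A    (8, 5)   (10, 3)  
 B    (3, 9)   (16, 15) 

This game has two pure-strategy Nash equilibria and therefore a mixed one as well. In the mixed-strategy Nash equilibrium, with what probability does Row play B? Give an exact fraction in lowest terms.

1/4

Row's mix p on A must make Column indifferent between X and Y.
Column's payoff from X: 5p + 9(1−p). From Y: 3p + 15(1−p).
Set equal: 2p = 6(1−p) → p = 6/8 = 3/4.
Probability on B is 1 − 3/4 = 1/4.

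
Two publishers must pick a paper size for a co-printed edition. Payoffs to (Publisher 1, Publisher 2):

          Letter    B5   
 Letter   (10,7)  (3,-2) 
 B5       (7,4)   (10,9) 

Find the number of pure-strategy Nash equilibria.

2

Both Letter: Publisher 1 gets 10 (best alternative 7); Publisher 2 gets 7 (best alternative -2). Neither deviates — NE.
Both B5: Publisher 1 gets 10 (best alternative 3); Publisher 2 gets 9 (best alternative 4). Neither deviates — NE.
(Letter, B5) is not a NE: Publisher 1 would switch to B5 (10 > 3).
No other cell survives both best-response checks, so there are 2 pure NE.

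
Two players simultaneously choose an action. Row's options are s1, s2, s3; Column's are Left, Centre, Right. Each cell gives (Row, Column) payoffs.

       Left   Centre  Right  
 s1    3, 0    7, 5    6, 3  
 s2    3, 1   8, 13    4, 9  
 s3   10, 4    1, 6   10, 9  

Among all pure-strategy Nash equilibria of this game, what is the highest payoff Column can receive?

13

(s2, Centre) is a pure NE (Row: 8 ≥ 7; Column: 13 ≥ 9). Column gets 13.
(s3, Right) is a pure NE (Row: 10 ≥ 6; Column: 9 ≥ 6). Column gets 9.
Every other cell has a profitable deviation for at least one player. Highest of {13, 9} is 13.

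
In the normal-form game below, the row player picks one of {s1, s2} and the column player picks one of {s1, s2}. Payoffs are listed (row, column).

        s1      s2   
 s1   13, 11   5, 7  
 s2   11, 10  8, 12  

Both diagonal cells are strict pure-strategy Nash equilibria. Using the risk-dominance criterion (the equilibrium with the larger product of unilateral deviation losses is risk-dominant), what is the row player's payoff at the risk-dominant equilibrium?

13

At both s1: the row player loses 13 − 11 = 2 by deviating; the column player loses 11 − 7 = 4. Product = 2·4 = 8.
At both s2: the row player loses 8 − 5 = 3 by deviating; the column player loses 12 − 10 = 2. Product = 3·2 = 6.
8 > 6, so both s1 is risk-dominant. The row player's payoff there is 13.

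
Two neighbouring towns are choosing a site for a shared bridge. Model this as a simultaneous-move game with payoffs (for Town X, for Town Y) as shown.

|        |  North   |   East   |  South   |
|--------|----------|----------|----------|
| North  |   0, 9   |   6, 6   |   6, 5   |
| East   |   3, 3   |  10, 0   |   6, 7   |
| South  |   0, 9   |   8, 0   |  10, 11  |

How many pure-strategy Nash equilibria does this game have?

1

Both South: Town X gets 10 (best alternative 6); Town Y gets 11 (best alternative 9). Neither deviates — NE.
Both East is not a NE: Town Y would switch to South (7 > 0).
No other cell survives both best-response checks, so there is 1 pure NE.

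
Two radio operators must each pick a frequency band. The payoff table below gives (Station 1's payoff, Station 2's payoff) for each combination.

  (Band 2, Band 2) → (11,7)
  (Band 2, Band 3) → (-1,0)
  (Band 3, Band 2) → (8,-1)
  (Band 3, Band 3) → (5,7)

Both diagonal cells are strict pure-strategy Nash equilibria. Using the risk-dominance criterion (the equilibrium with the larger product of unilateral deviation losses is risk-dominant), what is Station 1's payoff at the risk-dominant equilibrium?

5

At both Band 2: Station 1 loses 11 − 8 = 3 by deviating; Station 2 loses 7 − 0 = 7. Product = 3·7 = 21.
At both Band 3: Station 1 loses 5 − (-1) = 6 by deviating; Station 2 loses 7 − (-1) = 8. Product = 6·8 = 48.
48 > 21, so both Band 3 is risk-dominant. Station 1's payoff there is 5.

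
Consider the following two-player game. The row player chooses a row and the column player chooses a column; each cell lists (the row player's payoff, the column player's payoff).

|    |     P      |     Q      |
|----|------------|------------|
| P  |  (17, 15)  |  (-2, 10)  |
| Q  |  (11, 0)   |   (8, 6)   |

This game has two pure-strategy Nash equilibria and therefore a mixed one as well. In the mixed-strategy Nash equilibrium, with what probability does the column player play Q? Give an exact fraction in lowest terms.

3/8

The column player's mix q on P must make the row player indifferent between P and Q.
The row player's payoff from P: 17q + (-2)(1−q). From Q: 11q + 8(1−q).
Set equal: 6q = 10(1−q) → q = 10/16 = 5/8.
Probability on Q is 1 − 5/8 = 3/8.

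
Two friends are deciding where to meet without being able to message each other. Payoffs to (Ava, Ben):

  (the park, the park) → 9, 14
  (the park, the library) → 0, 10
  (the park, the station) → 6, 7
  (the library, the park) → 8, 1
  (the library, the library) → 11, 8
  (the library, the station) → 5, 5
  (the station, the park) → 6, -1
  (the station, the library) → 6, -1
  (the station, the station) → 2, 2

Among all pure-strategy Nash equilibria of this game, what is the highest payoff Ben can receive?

Both the park is a pure NE (Ava: 9 ≥ 8; Ben: 14 ≥ 10). Ben gets 14.
Both the library is a pure NE (Ava: 11 ≥ 6; Ben: 8 ≥ 5). Ben gets 8.
Every other cell has a profitable deviation for at least one player. Highest of {14, 8} is 14.

14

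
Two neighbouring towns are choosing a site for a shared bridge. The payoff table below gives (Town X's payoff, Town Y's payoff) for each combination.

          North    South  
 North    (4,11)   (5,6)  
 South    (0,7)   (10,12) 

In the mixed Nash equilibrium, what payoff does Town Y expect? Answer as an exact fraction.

9

Town X mixes with probability p on North, chosen so Town Y is indifferent: 11p + 7(1−p) = 6p + 12(1−p) gives p = 1/2.
Town Y's expected payoff is 11·1/2 + 7·1/2 = 9.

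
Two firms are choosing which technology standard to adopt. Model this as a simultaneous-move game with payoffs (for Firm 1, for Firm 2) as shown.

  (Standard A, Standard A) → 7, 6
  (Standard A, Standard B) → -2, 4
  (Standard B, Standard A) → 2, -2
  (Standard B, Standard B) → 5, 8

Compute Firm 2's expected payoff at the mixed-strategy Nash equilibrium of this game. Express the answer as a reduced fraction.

14/3

Firm 1 mixes with probability p on Standard A, chosen so Firm 2 is indifferent: 6p + (-2)(1−p) = 4p + 8(1−p) gives p = 5/6.
Firm 2's expected payoff is 6·5/6 + (-2)·1/6 = 14/3.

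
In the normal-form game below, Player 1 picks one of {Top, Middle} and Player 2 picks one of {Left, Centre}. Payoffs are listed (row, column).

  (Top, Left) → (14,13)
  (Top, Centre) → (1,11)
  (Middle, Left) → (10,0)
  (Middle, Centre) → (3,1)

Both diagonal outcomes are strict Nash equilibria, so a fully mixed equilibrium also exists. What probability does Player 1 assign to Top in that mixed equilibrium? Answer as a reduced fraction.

1/3

Player 1's mix p on Top must make Player 2 indifferent between Left and Centre.
Player 2's payoff from Left: 13p + 0(1−p). From Centre: 11p + 1(1−p).
Set equal: 2p = 1(1−p) → p = 1/3.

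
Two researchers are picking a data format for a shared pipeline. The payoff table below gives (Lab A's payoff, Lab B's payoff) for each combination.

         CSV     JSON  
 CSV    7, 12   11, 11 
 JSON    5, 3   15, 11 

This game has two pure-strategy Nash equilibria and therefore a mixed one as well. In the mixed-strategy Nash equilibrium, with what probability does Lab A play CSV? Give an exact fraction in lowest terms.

8/9

Lab A's mix p on CSV must make Lab B indifferent between CSV and JSON.
Lab B's payoff from CSV: 12p + 3(1−p). From JSON: 11p + 11(1−p).
Set equal: 1p = 8(1−p) → p = 8/9.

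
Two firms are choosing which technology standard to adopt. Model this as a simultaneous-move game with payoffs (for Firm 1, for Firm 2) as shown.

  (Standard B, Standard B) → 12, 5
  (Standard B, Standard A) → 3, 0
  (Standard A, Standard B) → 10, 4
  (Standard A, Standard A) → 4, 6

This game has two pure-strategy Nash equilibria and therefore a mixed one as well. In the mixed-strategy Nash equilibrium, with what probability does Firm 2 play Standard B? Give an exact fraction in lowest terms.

1/3

Firm 2's mix q on Standard B must make Firm 1 indifferent between Standard B and Standard A.
Firm 1's payoff from Standard B: 12q + 3(1−q). From Standard A: 10q + 4(1−q).
Set equal: 2q = 1(1−q) → q = 1/3.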